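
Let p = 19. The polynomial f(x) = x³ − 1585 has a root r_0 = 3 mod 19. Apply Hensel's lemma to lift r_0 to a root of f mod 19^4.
r_3 = 2454 (mod 130321)

Hensel: r_{i+1} = r_i − f(r_i)/f′(r_i) mod 19^{i+2}, where f′(x) = 3x². Iterate:
  r_0 = 3 (mod 19)
  r_1 = 288 (mod 361)
  r_2 = 2454 (mod 6859)
  r_3 = 2454 (mod 130321)
Final: r = 2454 with f(r) ≡ 0 mod 19^4.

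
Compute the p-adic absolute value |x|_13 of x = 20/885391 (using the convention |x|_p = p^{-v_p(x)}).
|20/885391|_13 = 28561

Step 1 — compute v_13(x) by factoring powers of 13 out of the numerator and denominator: v_13(20/885391) = -4. Step 2 — apply |x|_p = p^{-v_p(x)} = 13^{4} = 28561.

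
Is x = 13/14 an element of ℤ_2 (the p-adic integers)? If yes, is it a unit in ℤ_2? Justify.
x ∉ ℤ_2 (v_2(x) = -1 < 0)

ℤ_2 = {x ∈ ℚ_2 : v_2(x) ≥ 0} and ℤ_2^× = {x ∈ ℤ_2 : v_2(x) = 0}. Here v_2(13/14) = v_2(num) − v_2(den) = -1; compare against these criteria.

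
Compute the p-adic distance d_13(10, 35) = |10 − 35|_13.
d_13(10, 35) = 1

Step 1 — x − y = 10 − 35 = -25. Step 2 — v_13(-25) = 0 (factor: -25 = −(13^0 · 25); the sign does not affect v_p). Step 3 — |x − y|_13 = 13^{0} = 1.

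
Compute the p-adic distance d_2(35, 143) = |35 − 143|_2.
d_2(35, 143) = 1/4

Step 1 — x − y = 35 − 143 = -108. Step 2 — v_2(-108) = 2 (factor: -108 = −(2^2 · 27); the sign does not affect v_p). Step 3 — |x − y|_2 = 2^{-2} = 1/4.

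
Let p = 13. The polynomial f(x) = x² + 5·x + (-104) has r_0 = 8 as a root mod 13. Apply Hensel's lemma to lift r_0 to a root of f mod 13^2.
r_1 = 8 (mod 169)

Hensel: r_{i+1} = r_i − f(r_i)·(f′(r_i))^{-1} mod 13^{i+2}, f′(x) = 2x + 5. Iterate:
  r_0 = 8 (mod 13)
  r_1 = 8 (mod 169)
Final: r = 8 satisfies f(r) ≡ 0 mod 13^2.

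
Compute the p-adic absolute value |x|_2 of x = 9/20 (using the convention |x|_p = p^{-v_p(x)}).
|9/20|_2 = 4

Step 1 — compute v_2(x) by factoring powers of 2 out of the numerator and denominator: v_2(9/20) = -2. Step 2 — apply |x|_p = p^{-v_p(x)} = 2^{2} = 4.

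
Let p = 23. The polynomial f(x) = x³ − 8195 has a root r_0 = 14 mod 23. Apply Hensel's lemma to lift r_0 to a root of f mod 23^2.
r_1 = 474 (mod 529)

Hensel: r_{i+1} = r_i − f(r_i)/f′(r_i) mod 23^{i+2}, where f′(x) = 3x². Iterate:
  r_0 = 14 (mod 23)
  r_1 = 474 (mod 529)
Final: r = 474 with f(r) ≡ 0 mod 23^2.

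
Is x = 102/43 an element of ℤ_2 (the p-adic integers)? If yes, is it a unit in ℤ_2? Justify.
x ∈ ℤ_2 but not a unit; v_2(x) = 1 > 0

ℤ_2 = {x ∈ ℚ_2 : v_2(x) ≥ 0} and ℤ_2^× = {x ∈ ℤ_2 : v_2(x) = 0}. Here v_2(102/43) = v_2(num) − v_2(den) = 1; compare against these criteria.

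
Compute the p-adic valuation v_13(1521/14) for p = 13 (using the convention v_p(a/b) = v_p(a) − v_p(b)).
v_13(1521/14) = 2

Factor powers of 13 from the numerator and denominator of the reduced fraction: 1521 = 13^2 · 9 and 14 = 13^0 · 14. Apply v_p(a/b) = v_p(a) − v_p(b): v_13(1521/14) = 2 − 0 = 2.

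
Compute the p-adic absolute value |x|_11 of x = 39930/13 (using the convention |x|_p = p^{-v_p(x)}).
|39930/13|_11 = 1/1331

Step 1 — compute v_11(x) by factoring powers of 11 out of the numerator and denominator: v_11(39930/13) = 3. Step 2 — apply |x|_p = p^{-v_p(x)} = 11^{-3} = 1/1331.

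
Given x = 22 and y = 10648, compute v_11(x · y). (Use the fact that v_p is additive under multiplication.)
v_11(234256) = 4

v_p(x) = 1 (factor: 22 = 11^1 · 2); v_p(y) = 3 (factor: 10648 = 11^3 · 8). Additivity: v_p(xy) = v_p(x) + v_p(y) = 1 + 3 = 4. (Direct check: xy = 234256 = 11^4 · (16).)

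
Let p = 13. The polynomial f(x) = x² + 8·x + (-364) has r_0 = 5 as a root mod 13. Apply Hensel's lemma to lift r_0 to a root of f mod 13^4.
r_3 = 2059 (mod 28561)

Hensel: r_{i+1} = r_i − f(r_i)·(f′(r_i))^{-1} mod 13^{i+2}, f′(x) = 2x + 8. Iterate:
  r_0 = 5 (mod 13)
  r_1 = 31 (mod 169)
  r_2 = 2059 (mod 2197)
  r_3 = 2059 (mod 28561)
Final: r = 2059 satisfies f(r) ≡ 0 mod 13^4.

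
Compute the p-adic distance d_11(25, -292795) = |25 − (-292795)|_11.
d_11(25, -292795) = 1/14641

Step 1 — x − y = 25 − (-292795) = 292820. Step 2 — v_11(292820) = 4 (factor: 292820 = (11^4 · 20); the sign does not affect v_p). Step 3 — |x − y|_11 = 11^{-4} = 1/14641.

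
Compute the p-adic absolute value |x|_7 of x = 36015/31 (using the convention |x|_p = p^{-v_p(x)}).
|36015/31|_7 = 1/2401

Step 1 — compute v_7(x) by factoring powers of 7 out of the numerator and denominator: v_7(36015/31) = 4. Step 2 — apply |x|_p = p^{-v_p(x)} = 7^{-4} = 1/2401.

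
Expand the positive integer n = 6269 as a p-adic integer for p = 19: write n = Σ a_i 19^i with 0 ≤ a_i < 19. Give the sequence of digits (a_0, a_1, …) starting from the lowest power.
(a_0, a_1, …) = (18, 6, 17)

Repeated division by 19 gives the digits low-to-high: 6269 = 18 + 6·19^1 + 17·19^2. Digit sequence: (18, 6, 17).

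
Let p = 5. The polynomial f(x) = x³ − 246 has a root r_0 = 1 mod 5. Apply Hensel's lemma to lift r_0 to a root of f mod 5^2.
r_1 = 16 (mod 25)

Hensel: r_{i+1} = r_i − f(r_i)/f′(r_i) mod 5^{i+2}, where f′(x) = 3x². Iterate:
  r_0 = 1 (mod 5)
  r_1 = 16 (mod 25)
Final: r = 16 with f(r) ≡ 0 mod 5^2.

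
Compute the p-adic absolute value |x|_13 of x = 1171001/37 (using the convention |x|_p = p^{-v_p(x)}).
|1171001/37|_13 = 1/28561

Step 1 — compute v_13(x) by factoring powers of 13 out of the numerator and denominator: v_13(1171001/37) = 4. Step 2 — apply |x|_p = p^{-v_p(x)} = 13^{-4} = 1/28561.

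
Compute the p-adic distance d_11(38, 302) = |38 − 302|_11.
d_11(38, 302) = 1/11

Step 1 — x − y = 38 − 302 = -264. Step 2 — v_11(-264) = 1 (factor: -264 = −(11^1 · 24); the sign does not affect v_p). Step 3 — |x − y|_11 = 11^{-1} = 1/11.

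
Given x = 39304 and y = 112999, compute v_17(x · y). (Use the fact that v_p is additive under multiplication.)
v_17(4441312696) = 6

v_p(x) = 3 (factor: 39304 = 17^3 · 8); v_p(y) = 3 (factor: 112999 = 17^3 · 23). Additivity: v_p(xy) = v_p(x) + v_p(y) = 3 + 3 = 6. (Direct check: xy = 4441312696 = 17^6 · (184).)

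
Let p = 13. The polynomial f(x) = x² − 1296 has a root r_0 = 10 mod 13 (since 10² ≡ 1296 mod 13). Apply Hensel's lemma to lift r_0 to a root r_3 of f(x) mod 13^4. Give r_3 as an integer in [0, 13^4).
r_3 = 36 (mod 28561)

Hensel's recurrence: r_{i+1} = r_i − f(r_i)·(f′(r_i))^{-1} mod 13^{i+2}, with f′(x) = 2x. Iterate:
  r_0 = 10 (mod 13)
  r_1 = 36 (mod 169)
  r_2 = 36 (mod 2197)
  r_3 = 36 (mod 28561)
Final: r_3 = 36, and one checks f(r_3) ≡ 0 mod 13^4.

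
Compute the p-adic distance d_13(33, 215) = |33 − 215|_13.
d_13(33, 215) = 1/13

Step 1 — x − y = 33 − 215 = -182. Step 2 — v_13(-182) = 1 (factor: -182 = −(13^1 · 14); the sign does not affect v_p). Step 3 — |x − y|_13 = 13^{-1} = 1/13.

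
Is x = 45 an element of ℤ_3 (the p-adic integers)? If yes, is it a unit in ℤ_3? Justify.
x ∈ ℤ_3 but not a unit; v_3(x) = 2 > 0

ℤ_3 = {x ∈ ℚ_3 : v_3(x) ≥ 0} and ℤ_3^× = {x ∈ ℤ_3 : v_3(x) = 0}. Here v_3(45) = v_3(num) − v_3(den) = 2; compare against these criteria.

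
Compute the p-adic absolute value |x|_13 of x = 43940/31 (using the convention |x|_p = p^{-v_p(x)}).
|43940/31|_13 = 1/2197

Step 1 — compute v_13(x) by factoring powers of 13 out of the numerator and denominator: v_13(43940/31) = 3. Step 2 — apply |x|_p = p^{-v_p(x)} = 13^{-3} = 1/2197.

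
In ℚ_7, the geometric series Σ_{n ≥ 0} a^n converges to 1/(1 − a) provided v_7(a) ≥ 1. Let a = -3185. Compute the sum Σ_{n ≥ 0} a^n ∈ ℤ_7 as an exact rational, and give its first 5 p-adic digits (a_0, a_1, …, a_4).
Σ a^n = 1/(1 − a) = 1/3186;  first 5 digits = (1, 0, 5, 4, 2)

v_7(a) = 2 ≥ 1, so the series converges in ℤ_7 to 1/(1 − a) = 1/(1 − (-3185)) = 1/3186. Expand this rational in ℤ_7: compute digits iteratively via d_i = x_i mod 7, x_{i+1} = (x_i − d_i)/7. The first 5 digits are (1, 0, 5, 4, 2).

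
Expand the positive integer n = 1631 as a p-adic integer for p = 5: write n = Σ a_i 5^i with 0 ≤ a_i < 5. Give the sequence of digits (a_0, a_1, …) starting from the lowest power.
(a_0, a_1, …) = (1, 1, 0, 3, 2)

Repeated division by 5 gives the digits low-to-high: 1631 = 1 + 1·5^1 + 3·5^3 + 2·5^4. Digit sequence: (1, 1, 0, 3, 2).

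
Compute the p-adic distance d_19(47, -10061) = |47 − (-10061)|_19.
d_19(47, -10061) = 1/361

Step 1 — x − y = 47 − (-10061) = 10108. Step 2 — v_19(10108) = 2 (factor: 10108 = (19^2 · 28); the sign does not affect v_p). Step 3 — |x − y|_19 = 19^{-2} = 1/361.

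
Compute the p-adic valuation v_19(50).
v_19(50) = 0

v_19(n) is the largest exponent k such that 19^k divides n. Factor out: 50 = 19^0 · 50. (Sign doesn't affect v_p.) So v_19(50) = 0.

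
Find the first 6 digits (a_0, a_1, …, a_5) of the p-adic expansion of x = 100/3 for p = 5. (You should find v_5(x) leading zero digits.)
(a_0, …, a_5) = (0, 0, 3, 3, 1, 3)

v_5(100/3) = 2, so a_0 = ... = a_1 = 0. Factor out: x = 5^2 · u with u = 4/3 a unit in ℤ_5. Expand u iteratively via a_{v+i} = u_i mod 5, u_{i+1} = (u_i − a_{v+i})/5:
  u_0 = 4/3;  a_2 = 3;  u_1 = (u_0 − 3)/5 = -1/3
  u_1 = -1/3;  a_3 = 3;  u_2 = (u_1 − 3)/5 = -2/3
  u_2 = -2/3;  a_4 = 1;  u_3 = (u_2 − 1)/5 = -1/3
  u_3 = -1/3;  a_5 = 3;  u_4 = (u_3 − 3)/5 = -2/3
Digits: (0, 0, 3, 3, 1, 3).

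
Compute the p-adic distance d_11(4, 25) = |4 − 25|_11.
d_11(4, 25) = 1

Step 1 — x − y = 4 − 25 = -21. Step 2 — v_11(-21) = 0 (factor: -21 = −(11^0 · 21); the sign does not affect v_p). Step 3 — |x − y|_11 = 11^{0} = 1.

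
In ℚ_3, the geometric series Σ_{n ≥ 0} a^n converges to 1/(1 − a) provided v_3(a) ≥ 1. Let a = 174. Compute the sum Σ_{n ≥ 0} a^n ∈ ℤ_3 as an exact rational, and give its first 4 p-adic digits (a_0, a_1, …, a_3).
Σ a^n = 1/(1 − a) = -1/173;  first 4 digits = (1, 1, 2, 0)

v_3(a) = 1 ≥ 1, so the series converges in ℤ_3 to 1/(1 − a) = 1/(1 − 174) = -1/173. Expand this rational in ℤ_3: compute digits iteratively via d_i = x_i mod 3, x_{i+1} = (x_i − d_i)/3. The first 4 digits are (1, 1, 2, 0).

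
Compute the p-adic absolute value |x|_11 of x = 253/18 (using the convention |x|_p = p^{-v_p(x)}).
|253/18|_11 = 1/11

Step 1 — compute v_11(x) by factoring powers of 11 out of the numerator and denominator: v_11(253/18) = 1. Step 2 — apply |x|_p = p^{-v_p(x)} = 11^{-1} = 1/11.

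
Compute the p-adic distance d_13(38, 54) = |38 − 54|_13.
d_13(38, 54) = 1

Step 1 — x − y = 38 − 54 = -16. Step 2 — v_13(-16) = 0 (factor: -16 = −(13^0 · 16); the sign does not affect v_p). Step 3 — |x − y|_13 = 13^{0} = 1.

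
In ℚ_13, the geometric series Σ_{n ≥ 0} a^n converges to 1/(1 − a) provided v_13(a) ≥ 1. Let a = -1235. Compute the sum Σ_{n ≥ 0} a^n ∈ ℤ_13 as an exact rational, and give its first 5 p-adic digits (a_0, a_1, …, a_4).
Σ a^n = 1/(1 − a) = 1/1236;  first 5 digits = (1, 9, 8, 5, 7)

v_13(a) = 1 ≥ 1, so the series converges in ℤ_13 to 1/(1 − a) = 1/(1 − (-1235)) = 1/1236. Expand this rational in ℤ_13: compute digits iteratively via d_i = x_i mod 13, x_{i+1} = (x_i − d_i)/13. The first 5 digits are (1, 9, 8, 5, 7).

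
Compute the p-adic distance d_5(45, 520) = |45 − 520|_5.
d_5(45, 520) = 1/25

Step 1 — x − y = 45 − 520 = -475. Step 2 — v_5(-475) = 2 (factor: -475 = −(5^2 · 19); the sign does not affect v_p). Step 3 — |x − y|_5 = 5^{-2} = 1/25.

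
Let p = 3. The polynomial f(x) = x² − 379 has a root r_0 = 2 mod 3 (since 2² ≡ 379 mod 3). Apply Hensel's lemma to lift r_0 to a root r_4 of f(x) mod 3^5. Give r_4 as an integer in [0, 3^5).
r_4 = 53 (mod 243)

Hensel's recurrence: r_{i+1} = r_i − f(r_i)·(f′(r_i))^{-1} mod 3^{i+2}, with f′(x) = 2x. Iterate:
  r_0 = 2 (mod 3)
  r_1 = 8 (mod 9)
  r_2 = 26 (mod 27)
  r_3 = 53 (mod 81)
  r_4 = 53 (mod 243)
Final: r_4 = 53, and one checks f(r_4) ≡ 0 mod 3^5.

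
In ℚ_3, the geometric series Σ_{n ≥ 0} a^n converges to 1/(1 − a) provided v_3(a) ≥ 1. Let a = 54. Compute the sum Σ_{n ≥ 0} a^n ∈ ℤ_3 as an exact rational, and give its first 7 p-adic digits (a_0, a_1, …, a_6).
Σ a^n = 1/(1 − a) = -1/53;  first 7 digits = (1, 0, 0, 2, 0, 0, 1)

v_3(a) = 3 ≥ 1, so the series converges in ℤ_3 to 1/(1 − a) = 1/(1 − 54) = -1/53. Expand this rational in ℤ_3: compute digits iteratively via d_i = x_i mod 3, x_{i+1} = (x_i − d_i)/3. The first 7 digits are (1, 0, 0, 2, 0, 0, 1).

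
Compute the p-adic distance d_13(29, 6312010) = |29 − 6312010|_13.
d_13(29, 6312010) = 1/371293

Step 1 — x − y = 29 − 6312010 = -6311981. Step 2 — v_13(-6311981) = 5 (factor: -6311981 = −(13^5 · 17); the sign does not affect v_p). Step 3 — |x − y|_13 = 13^{-5} = 1/371293.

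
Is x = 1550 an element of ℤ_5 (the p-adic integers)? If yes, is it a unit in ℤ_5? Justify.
x ∈ ℤ_5 but not a unit; v_5(x) = 2 > 0

ℤ_5 = {x ∈ ℚ_5 : v_5(x) ≥ 0} and ℤ_5^× = {x ∈ ℤ_5 : v_5(x) = 0}. Here v_5(1550) = v_5(num) − v_5(den) = 2; compare against these criteria.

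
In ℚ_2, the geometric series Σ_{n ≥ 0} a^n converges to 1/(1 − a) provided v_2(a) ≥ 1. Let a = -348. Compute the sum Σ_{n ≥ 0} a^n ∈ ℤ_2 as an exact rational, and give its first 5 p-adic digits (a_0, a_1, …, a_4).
Σ a^n = 1/(1 − a) = 1/349;  first 5 digits = (1, 0, 1, 0, 1)

v_2(a) = 2 ≥ 1, so the series converges in ℤ_2 to 1/(1 − a) = 1/(1 − (-348)) = 1/349. Expand this rational in ℤ_2: compute digits iteratively via d_i = x_i mod 2, x_{i+1} = (x_i − d_i)/2. The first 5 digits are (1, 0, 1, 0, 1).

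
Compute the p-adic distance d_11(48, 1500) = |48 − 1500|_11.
d_11(48, 1500) = 1/121

Step 1 — x − y = 48 − 1500 = -1452. Step 2 — v_11(-1452) = 2 (factor: -1452 = −(11^2 · 12); the sign does not affect v_p). Step 3 — |x − y|_11 = 11^{-2} = 1/121.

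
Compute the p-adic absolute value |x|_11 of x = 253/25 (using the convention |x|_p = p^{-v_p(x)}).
|253/25|_11 = 1/11

Step 1 — compute v_11(x) by factoring powers of 11 out of the numerator and denominator: v_11(253/25) = 1. Step 2 — apply |x|_p = p^{-v_p(x)} = 11^{-1} = 1/11.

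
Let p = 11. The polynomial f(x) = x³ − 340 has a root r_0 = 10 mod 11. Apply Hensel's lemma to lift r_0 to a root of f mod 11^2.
r_1 = 32 (mod 121)

Hensel: r_{i+1} = r_i − f(r_i)/f′(r_i) mod 11^{i+2}, where f′(x) = 3x². Iterate:
  r_0 = 10 (mod 11)
  r_1 = 32 (mod 121)
Final: r = 32 with f(r) ≡ 0 mod 11^2.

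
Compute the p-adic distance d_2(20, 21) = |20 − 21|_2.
d_2(20, 21) = 1

Step 1 — x − y = 20 − 21 = -1. Step 2 — v_2(-1) = 0 (factor: -1 = −(2^0 · 1); the sign does not affect v_p). Step 3 — |x − y|_2 = 2^{0} = 1.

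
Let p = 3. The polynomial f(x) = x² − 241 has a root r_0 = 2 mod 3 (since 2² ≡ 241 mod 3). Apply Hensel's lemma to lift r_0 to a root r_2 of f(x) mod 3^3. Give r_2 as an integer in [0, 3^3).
r_2 = 5 (mod 27)

Hensel's recurrence: r_{i+1} = r_i − f(r_i)·(f′(r_i))^{-1} mod 3^{i+2}, with f′(x) = 2x. Iterate:
  r_0 = 2 (mod 3)
  r_1 = 5 (mod 9)
  r_2 = 5 (mod 27)
Final: r_2 = 5, and one checks f(r_2) ≡ 0 mod 3^3.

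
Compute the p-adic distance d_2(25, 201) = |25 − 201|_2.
d_2(25, 201) = 1/16

Step 1 — x − y = 25 − 201 = -176. Step 2 — v_2(-176) = 4 (factor: -176 = −(2^4 · 11); the sign does not affect v_p). Step 3 — |x − y|_2 = 2^{-4} = 1/16.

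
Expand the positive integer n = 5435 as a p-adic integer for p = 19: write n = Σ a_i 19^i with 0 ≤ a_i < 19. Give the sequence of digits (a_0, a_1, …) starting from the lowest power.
(a_0, a_1, …) = (1, 1, 15)

Repeated division by 19 gives the digits low-to-high: 5435 = 1 + 1·19^1 + 15·19^2. Digit sequence: (1, 1, 15).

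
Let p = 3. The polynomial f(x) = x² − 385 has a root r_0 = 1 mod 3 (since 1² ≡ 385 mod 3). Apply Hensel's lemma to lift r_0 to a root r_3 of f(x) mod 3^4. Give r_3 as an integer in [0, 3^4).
r_3 = 40 (mod 81)

Hensel's recurrence: r_{i+1} = r_i − f(r_i)·(f′(r_i))^{-1} mod 3^{i+2}, with f′(x) = 2x. Iterate:
  r_0 = 1 (mod 3)
  r_1 = 4 (mod 9)
  r_2 = 13 (mod 27)
  r_3 = 40 (mod 81)
Final: r_3 = 40, and one checks f(r_3) ≡ 0 mod 3^4.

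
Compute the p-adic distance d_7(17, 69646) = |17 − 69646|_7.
d_7(17, 69646) = 1/2401

Step 1 — x − y = 17 − 69646 = -69629. Step 2 — v_7(-69629) = 4 (factor: -69629 = −(7^4 · 29); the sign does not affect v_p). Step 3 — |x − y|_7 = 7^{-4} = 1/2401.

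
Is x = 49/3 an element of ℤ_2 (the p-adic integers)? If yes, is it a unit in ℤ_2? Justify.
x ∈ ℤ_2^× (unit); v_2(x) = 0

ℤ_2 = {x ∈ ℚ_2 : v_2(x) ≥ 0} and ℤ_2^× = {x ∈ ℤ_2 : v_2(x) = 0}. Here v_2(49/3) = v_2(num) − v_2(den) = 0; compare against these criteria.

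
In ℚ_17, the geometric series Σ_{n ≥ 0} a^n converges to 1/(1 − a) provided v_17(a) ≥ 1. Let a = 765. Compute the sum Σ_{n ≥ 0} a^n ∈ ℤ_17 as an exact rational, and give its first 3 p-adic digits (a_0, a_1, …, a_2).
Σ a^n = 1/(1 − a) = -1/764;  first 3 digits = (1, 11, 4)

v_17(a) = 1 ≥ 1, so the series converges in ℤ_17 to 1/(1 − a) = 1/(1 − 765) = -1/764. Expand this rational in ℤ_17: compute digits iteratively via d_i = x_i mod 17, x_{i+1} = (x_i − d_i)/17. The first 3 digits are (1, 11, 4).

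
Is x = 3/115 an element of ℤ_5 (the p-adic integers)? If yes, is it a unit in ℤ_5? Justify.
x ∉ ℤ_5 (v_5(x) = -1 < 0)

ℤ_5 = {x ∈ ℚ_5 : v_5(x) ≥ 0} and ℤ_5^× = {x ∈ ℤ_5 : v_5(x) = 0}. Here v_5(3/115) = v_5(num) − v_5(den) = -1; compare against these criteria.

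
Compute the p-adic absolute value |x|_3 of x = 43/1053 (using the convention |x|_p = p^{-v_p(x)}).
|43/1053|_3 = 81

Step 1 — compute v_3(x) by factoring powers of 3 out of the numerator and denominator: v_3(43/1053) = -4. Step 2 — apply |x|_p = p^{-v_p(x)} = 3^{4} = 81.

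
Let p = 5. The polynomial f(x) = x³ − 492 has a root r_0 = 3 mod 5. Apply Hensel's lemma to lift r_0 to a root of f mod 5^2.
r_1 = 23 (mod 25)

Hensel: r_{i+1} = r_i − f(r_i)/f′(r_i) mod 5^{i+2}, where f′(x) = 3x². Iterate:
  r_0 = 3 (mod 5)
  r_1 = 23 (mod 25)
Final: r = 23 with f(r) ≡ 0 mod 5^2.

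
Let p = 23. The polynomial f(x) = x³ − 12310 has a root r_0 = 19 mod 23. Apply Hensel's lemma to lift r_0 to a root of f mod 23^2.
r_1 = 364 (mod 529)

Hensel: r_{i+1} = r_i − f(r_i)/f′(r_i) mod 23^{i+2}, where f′(x) = 3x². Iterate:
  r_0 = 19 (mod 23)
  r_1 = 364 (mod 529)
Final: r = 364 with f(r) ≡ 0 mod 23^2.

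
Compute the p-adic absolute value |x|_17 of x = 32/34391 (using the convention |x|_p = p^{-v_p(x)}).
|32/34391|_17 = 4913

Step 1 — compute v_17(x) by factoring powers of 17 out of the numerator and denominator: v_17(32/34391) = -3. Step 2 — apply |x|_p = p^{-v_p(x)} = 17^{3} = 4913.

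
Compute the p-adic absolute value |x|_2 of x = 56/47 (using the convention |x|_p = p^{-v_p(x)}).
|56/47|_2 = 1/8

Step 1 — compute v_2(x) by factoring powers of 2 out of the numerator and denominator: v_2(56/47) = 3. Step 2 — apply |x|_p = p^{-v_p(x)} = 2^{-3} = 1/8.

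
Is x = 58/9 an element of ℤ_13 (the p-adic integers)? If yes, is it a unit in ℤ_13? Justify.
x ∈ ℤ_13^× (unit); v_13(x) = 0

ℤ_13 = {x ∈ ℚ_13 : v_13(x) ≥ 0} and ℤ_13^× = {x ∈ ℤ_13 : v_13(x) = 0}. Here v_13(58/9) = v_13(num) − v_13(den) = 0; compare against these criteria.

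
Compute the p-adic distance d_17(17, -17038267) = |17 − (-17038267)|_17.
d_17(17, -17038267) = 1/1419857

Step 1 — x − y = 17 − (-17038267) = 17038284. Step 2 — v_17(17038284) = 5 (factor: 17038284 = (17^5 · 12); the sign does not affect v_p). Step 3 — |x − y|_17 = 17^{-5} = 1/1419857.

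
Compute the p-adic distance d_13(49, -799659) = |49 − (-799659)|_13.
d_13(49, -799659) = 1/28561

Step 1 — x − y = 49 − (-799659) = 799708. Step 2 — v_13(799708) = 4 (factor: 799708 = (13^4 · 28); the sign does not affect v_p). Step 3 — |x − y|_13 = 13^{-4} = 1/28561.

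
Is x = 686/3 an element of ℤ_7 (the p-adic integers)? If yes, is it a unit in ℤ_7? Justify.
x ∈ ℤ_7 but not a unit; v_7(x) = 3 > 0

ℤ_7 = {x ∈ ℚ_7 : v_7(x) ≥ 0} and ℤ_7^× = {x ∈ ℤ_7 : v_7(x) = 0}. Here v_7(686/3) = v_7(num) − v_7(den) = 3; compare against these criteria.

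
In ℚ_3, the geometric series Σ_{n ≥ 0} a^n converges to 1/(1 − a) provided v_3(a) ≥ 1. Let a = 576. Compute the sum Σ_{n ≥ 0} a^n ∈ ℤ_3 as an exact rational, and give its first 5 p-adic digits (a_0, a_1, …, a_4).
Σ a^n = 1/(1 − a) = -1/575;  first 5 digits = (1, 0, 1, 0, 2)

v_3(a) = 2 ≥ 1, so the series converges in ℤ_3 to 1/(1 − a) = 1/(1 − 576) = -1/575. Expand this rational in ℤ_3: compute digits iteratively via d_i = x_i mod 3, x_{i+1} = (x_i − d_i)/3. The first 5 digits are (1, 0, 1, 0, 2).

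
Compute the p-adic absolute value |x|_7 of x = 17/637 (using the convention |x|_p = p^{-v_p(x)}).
|17/637|_7 = 49

Step 1 — compute v_7(x) by factoring powers of 7 out of the numerator and denominator: v_7(17/637) = -2. Step 2 — apply |x|_p = p^{-v_p(x)} = 7^{2} = 49.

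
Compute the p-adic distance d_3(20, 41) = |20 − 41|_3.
d_3(20, 41) = 1/3

Step 1 — x − y = 20 − 41 = -21. Step 2 — v_3(-21) = 1 (factor: -21 = −(3^1 · 7); the sign does not affect v_p). Step 3 — |x − y|_3 = 3^{-1} = 1/3.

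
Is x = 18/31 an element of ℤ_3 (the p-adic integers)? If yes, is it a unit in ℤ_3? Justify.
x ∈ ℤ_3 but not a unit; v_3(x) = 2 > 0

ℤ_3 = {x ∈ ℚ_3 : v_3(x) ≥ 0} and ℤ_3^× = {x ∈ ℤ_3 : v_3(x) = 0}. Here v_3(18/31) = v_3(num) − v_3(den) = 2; compare against these criteria.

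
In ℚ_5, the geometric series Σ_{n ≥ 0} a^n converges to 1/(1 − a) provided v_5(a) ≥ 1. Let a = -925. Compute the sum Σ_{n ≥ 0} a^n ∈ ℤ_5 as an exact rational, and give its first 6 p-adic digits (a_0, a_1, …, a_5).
Σ a^n = 1/(1 − a) = 1/926;  first 6 digits = (1, 0, 3, 2, 2, 3)

v_5(a) = 2 ≥ 1, so the series converges in ℤ_5 to 1/(1 − a) = 1/(1 − (-925)) = 1/926. Expand this rational in ℤ_5: compute digits iteratively via d_i = x_i mod 5, x_{i+1} = (x_i − d_i)/5. The first 6 digits are (1, 0, 3, 2, 2, 3).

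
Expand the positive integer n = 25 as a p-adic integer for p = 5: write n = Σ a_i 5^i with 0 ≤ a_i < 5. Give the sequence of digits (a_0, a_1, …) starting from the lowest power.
(a_0, a_1, …) = (0, 0, 1)

Repeated division by 5 gives the digits low-to-high: 25 = 1·5^2. Digit sequence: (0, 0, 1).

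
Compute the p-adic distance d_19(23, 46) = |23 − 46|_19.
d_19(23, 46) = 1

Step 1 — x − y = 23 − 46 = -23. Step 2 — v_19(-23) = 0 (factor: -23 = −(19^0 · 23); the sign does not affect v_p). Step 3 — |x − y|_19 = 19^{0} = 1.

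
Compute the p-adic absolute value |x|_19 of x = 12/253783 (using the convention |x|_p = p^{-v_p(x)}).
|12/253783|_19 = 6859

Step 1 — compute v_19(x) by factoring powers of 19 out of the numerator and denominator: v_19(12/253783) = -3. Step 2 — apply |x|_p = p^{-v_p(x)} = 19^{3} = 6859.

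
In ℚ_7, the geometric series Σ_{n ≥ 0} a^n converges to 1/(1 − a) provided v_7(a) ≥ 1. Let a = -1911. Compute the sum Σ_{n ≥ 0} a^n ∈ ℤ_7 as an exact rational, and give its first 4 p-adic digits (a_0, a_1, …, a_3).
Σ a^n = 1/(1 − a) = 1/1912;  first 4 digits = (1, 0, 3, 1)

v_7(a) = 2 ≥ 1, so the series converges in ℤ_7 to 1/(1 − a) = 1/(1 − (-1911)) = 1/1912. Expand this rational in ℤ_7: compute digits iteratively via d_i = x_i mod 7, x_{i+1} = (x_i − d_i)/7. The first 4 digits are (1, 0, 3, 1).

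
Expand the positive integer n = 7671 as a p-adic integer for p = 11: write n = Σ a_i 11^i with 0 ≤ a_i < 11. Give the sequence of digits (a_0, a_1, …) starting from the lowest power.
(a_0, a_1, …) = (4, 4, 8, 5)

Repeated division by 11 gives the digits low-to-high: 7671 = 4 + 4·11^1 + 8·11^2 + 5·11^3. Digit sequence: (4, 4, 8, 5).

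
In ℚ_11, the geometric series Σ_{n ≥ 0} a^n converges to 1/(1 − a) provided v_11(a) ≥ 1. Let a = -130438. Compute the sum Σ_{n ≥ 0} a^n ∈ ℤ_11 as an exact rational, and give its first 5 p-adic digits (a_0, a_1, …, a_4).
Σ a^n = 1/(1 − a) = 1/130439;  first 5 digits = (1, 0, 0, 1, 2)

v_11(a) = 3 ≥ 1, so the series converges in ℤ_11 to 1/(1 − a) = 1/(1 − (-130438)) = 1/130439. Expand this rational in ℤ_11: compute digits iteratively via d_i = x_i mod 11, x_{i+1} = (x_i − d_i)/11. The first 5 digits are (1, 0, 0, 1, 2).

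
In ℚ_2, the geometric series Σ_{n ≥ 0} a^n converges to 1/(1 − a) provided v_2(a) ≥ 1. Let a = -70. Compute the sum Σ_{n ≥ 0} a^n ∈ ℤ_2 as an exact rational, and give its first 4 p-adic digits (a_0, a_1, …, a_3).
Σ a^n = 1/(1 − a) = 1/71;  first 4 digits = (1, 1, 1, 0)

v_2(a) = 1 ≥ 1, so the series converges in ℤ_2 to 1/(1 − a) = 1/(1 − (-70)) = 1/71. Expand this rational in ℤ_2: compute digits iteratively via d_i = x_i mod 2, x_{i+1} = (x_i − d_i)/2. The first 4 digits are (1, 1, 1, 0).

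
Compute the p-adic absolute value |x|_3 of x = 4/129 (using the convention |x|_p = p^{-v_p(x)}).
|4/129|_3 = 3

Step 1 — compute v_3(x) by factoring powers of 3 out of the numerator and denominator: v_3(4/129) = -1. Step 2 — apply |x|_p = p^{-v_p(x)} = 3^{1} = 3.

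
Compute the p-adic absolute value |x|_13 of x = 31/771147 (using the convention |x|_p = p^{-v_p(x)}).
|31/771147|_13 = 28561

Step 1 — compute v_13(x) by factoring powers of 13 out of the numerator and denominator: v_13(31/771147) = -4. Step 2 — apply |x|_p = p^{-v_p(x)} = 13^{4} = 28561.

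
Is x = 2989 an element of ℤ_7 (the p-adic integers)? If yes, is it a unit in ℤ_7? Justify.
x ∈ ℤ_7 but not a unit; v_7(x) = 2 > 0

ℤ_7 = {x ∈ ℚ_7 : v_7(x) ≥ 0} and ℤ_7^× = {x ∈ ℤ_7 : v_7(x) = 0}. Here v_7(2989) = v_7(num) − v_7(den) = 2; compare against these criteria.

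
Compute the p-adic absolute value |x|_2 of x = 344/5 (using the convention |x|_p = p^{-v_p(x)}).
|344/5|_2 = 1/8

Step 1 — compute v_2(x) by factoring powers of 2 out of the numerator and denominator: v_2(344/5) = 3. Step 2 — apply |x|_p = p^{-v_p(x)} = 2^{-3} = 1/8.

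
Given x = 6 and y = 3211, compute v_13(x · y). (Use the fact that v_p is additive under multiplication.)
v_13(19266) = 2

v_p(x) = 0 (factor: 6 = 13^0 · 6); v_p(y) = 2 (factor: 3211 = 13^2 · 19). Additivity: v_p(xy) = v_p(x) + v_p(y) = 0 + 2 = 2. (Direct check: xy = 19266 = 13^2 · (114).)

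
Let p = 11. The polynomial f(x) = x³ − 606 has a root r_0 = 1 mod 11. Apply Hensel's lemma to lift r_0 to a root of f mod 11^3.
r_2 = 1090 (mod 1331)

Hensel: r_{i+1} = r_i − f(r_i)/f′(r_i) mod 11^{i+2}, where f′(x) = 3x². Iterate:
  r_0 = 1 (mod 11)
  r_1 = 1 (mod 121)
  r_2 = 1090 (mod 1331)
Final: r = 1090 with f(r) ≡ 0 mod 11^3.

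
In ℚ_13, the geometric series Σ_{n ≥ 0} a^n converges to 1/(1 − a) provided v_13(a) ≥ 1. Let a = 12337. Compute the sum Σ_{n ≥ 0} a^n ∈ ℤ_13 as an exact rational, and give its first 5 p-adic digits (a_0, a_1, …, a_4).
Σ a^n = 1/(1 − a) = -1/12336;  first 5 digits = (1, 0, 8, 5, 12)

v_13(a) = 2 ≥ 1, so the series converges in ℤ_13 to 1/(1 − a) = 1/(1 − 12337) = -1/12336. Expand this rational in ℤ_13: compute digits iteratively via d_i = x_i mod 13, x_{i+1} = (x_i − d_i)/13. The first 5 digits are (1, 0, 8, 5, 12).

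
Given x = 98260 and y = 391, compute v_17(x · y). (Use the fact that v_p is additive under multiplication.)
v_17(38419660) = 4

v_p(x) = 3 (factor: 98260 = 17^3 · 20); v_p(y) = 1 (factor: 391 = 17^1 · 23). Additivity: v_p(xy) = v_p(x) + v_p(y) = 3 + 1 = 4. (Direct check: xy = 38419660 = 17^4 · (460).)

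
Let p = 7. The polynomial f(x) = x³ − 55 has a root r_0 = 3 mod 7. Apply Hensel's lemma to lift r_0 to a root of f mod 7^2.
r_1 = 24 (mod 49)

Hensel: r_{i+1} = r_i − f(r_i)/f′(r_i) mod 7^{i+2}, where f′(x) = 3x². Iterate:
  r_0 = 3 (mod 7)
  r_1 = 24 (mod 49)
Final: r = 24 with f(r) ≡ 0 mod 7^2.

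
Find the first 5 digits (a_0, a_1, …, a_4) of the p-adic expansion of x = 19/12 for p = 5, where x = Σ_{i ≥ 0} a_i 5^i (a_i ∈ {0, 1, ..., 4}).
(a_0, …, a_4) = (2, 2, 0, 2, 0)

v_5(19/12) = 0 (numerator and denominator both coprime to 5), so x ∈ ℤ_5^×. Compute digits iteratively via a_i = x_i mod 5, x_{i+1} = (x_i − a_i)/5, with x_0 = x:
  x_0 = 19/12;  a_0 = 2;  x_1 = (x_0 − 2)/5 = -1/12
  x_1 = -1/12;  a_1 = 2;  x_2 = (x_1 − 2)/5 = -5/12
  x_2 = -5/12;  a_2 = 0;  x_3 = (x_2 − 0)/5 = -1/12
  x_3 = -1/12;  a_3 = 2;  x_4 = (x_3 − 2)/5 = -5/12
  x_4 = -5/12;  a_4 = 0;  x_5 = (x_4 − 0)/5 = -1/12
Digits: (2, 2, 0, 2, 0).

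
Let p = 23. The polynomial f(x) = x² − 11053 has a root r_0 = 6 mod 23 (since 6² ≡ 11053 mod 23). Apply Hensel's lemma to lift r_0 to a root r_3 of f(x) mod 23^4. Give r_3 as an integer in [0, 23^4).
r_3 = 201900 (mod 279841)

Hensel's recurrence: r_{i+1} = r_i − f(r_i)·(f′(r_i))^{-1} mod 23^{i+2}, with f′(x) = 2x. Iterate:
  r_0 = 6 (mod 23)
  r_1 = 351 (mod 529)
  r_2 = 7228 (mod 12167)
  r_3 = 201900 (mod 279841)
Final: r_3 = 201900, and one checks f(r_3) ≡ 0 mod 23^4.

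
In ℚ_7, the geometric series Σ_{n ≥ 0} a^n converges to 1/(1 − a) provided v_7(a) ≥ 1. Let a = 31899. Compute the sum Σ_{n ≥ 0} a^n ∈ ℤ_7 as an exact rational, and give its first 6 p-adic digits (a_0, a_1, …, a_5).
Σ a^n = 1/(1 − a) = -1/31898;  first 6 digits = (1, 0, 0, 2, 6, 1)

v_7(a) = 3 ≥ 1, so the series converges in ℤ_7 to 1/(1 − a) = 1/(1 − 31899) = -1/31898. Expand this rational in ℤ_7: compute digits iteratively via d_i = x_i mod 7, x_{i+1} = (x_i − d_i)/7. The first 6 digits are (1, 0, 0, 2, 6, 1).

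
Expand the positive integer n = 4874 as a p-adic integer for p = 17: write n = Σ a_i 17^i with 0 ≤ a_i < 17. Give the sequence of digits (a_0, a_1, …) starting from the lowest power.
(a_0, a_1, …) = (12, 14, 16)

Repeated division by 17 gives the digits low-to-high: 4874 = 12 + 14·17^1 + 16·17^2. Digit sequence: (12, 14, 16).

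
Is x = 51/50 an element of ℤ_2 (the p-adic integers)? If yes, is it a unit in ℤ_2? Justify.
x ∉ ℤ_2 (v_2(x) = -1 < 0)

ℤ_2 = {x ∈ ℚ_2 : v_2(x) ≥ 0} and ℤ_2^× = {x ∈ ℤ_2 : v_2(x) = 0}. Here v_2(51/50) = v_2(num) − v_2(den) = -1; compare against these criteria.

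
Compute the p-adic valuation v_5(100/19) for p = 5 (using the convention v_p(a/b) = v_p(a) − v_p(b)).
v_5(100/19) = 2

Factor powers of 5 from the numerator and denominator of the reduced fraction: 100 = 5^2 · 4 and 19 = 5^0 · 19. Apply v_p(a/b) = v_p(a) − v_p(b): v_5(100/19) = 2 − 0 = 2.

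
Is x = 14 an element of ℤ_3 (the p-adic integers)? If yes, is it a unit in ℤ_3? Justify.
x ∈ ℤ_3^× (unit); v_3(x) = 0

ℤ_3 = {x ∈ ℚ_3 : v_3(x) ≥ 0} and ℤ_3^× = {x ∈ ℤ_3 : v_3(x) = 0}. Here v_3(14) = v_3(num) − v_3(den) = 0; compare against these criteria.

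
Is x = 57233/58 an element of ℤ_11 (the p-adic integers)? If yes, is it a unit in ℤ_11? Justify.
x ∈ ℤ_11 but not a unit; v_11(x) = 3 > 0

ℤ_11 = {x ∈ ℚ_11 : v_11(x) ≥ 0} and ℤ_11^× = {x ∈ ℤ_11 : v_11(x) = 0}. Here v_11(57233/58) = v_11(num) − v_11(den) = 3; compare against these criteria.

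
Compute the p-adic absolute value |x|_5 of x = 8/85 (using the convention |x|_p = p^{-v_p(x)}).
|8/85|_5 = 5

Step 1 — compute v_5(x) by factoring powers of 5 out of the numerator and denominator: v_5(8/85) = -1. Step 2 — apply |x|_p = p^{-v_p(x)} = 5^{1} = 5.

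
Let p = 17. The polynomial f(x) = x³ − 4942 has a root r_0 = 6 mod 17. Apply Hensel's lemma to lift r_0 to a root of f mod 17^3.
r_2 = 2913 (mod 4913)

Hensel: r_{i+1} = r_i − f(r_i)/f′(r_i) mod 17^{i+2}, where f′(x) = 3x². Iterate:
  r_0 = 6 (mod 17)
  r_1 = 23 (mod 289)
  r_2 = 2913 (mod 4913)
Final: r = 2913 with f(r) ≡ 0 mod 17^3.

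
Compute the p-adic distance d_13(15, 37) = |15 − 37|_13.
d_13(15, 37) = 1

Step 1 — x − y = 15 − 37 = -22. Step 2 — v_13(-22) = 0 (factor: -22 = −(13^0 · 22); the sign does not affect v_p). Step 3 — |x − y|_13 = 13^{0} = 1.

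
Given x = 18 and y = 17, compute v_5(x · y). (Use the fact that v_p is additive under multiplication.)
v_5(306) = 0

v_p(x) = 0 (factor: 18 = 5^0 · 18); v_p(y) = 0 (factor: 17 = 5^0 · 17). Additivity: v_p(xy) = v_p(x) + v_p(y) = 0 + 0 = 0. (Direct check: xy = 306 = 5^0 · (306).)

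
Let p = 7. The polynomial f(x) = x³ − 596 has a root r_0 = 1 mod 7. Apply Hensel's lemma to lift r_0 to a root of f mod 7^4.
r_3 = 575 (mod 2401)

Hensel: r_{i+1} = r_i − f(r_i)/f′(r_i) mod 7^{i+2}, where f′(x) = 3x². Iterate:
  r_0 = 1 (mod 7)
  r_1 = 36 (mod 49)
  r_2 = 232 (mod 343)
  r_3 = 575 (mod 2401)
Final: r = 575 with f(r) ≡ 0 mod 7^4.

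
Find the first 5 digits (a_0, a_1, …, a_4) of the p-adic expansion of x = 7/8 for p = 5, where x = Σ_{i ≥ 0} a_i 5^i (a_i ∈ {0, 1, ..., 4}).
(a_0, …, a_4) = (4, 0, 3, 0, 3)

v_5(7/8) = 0 (numerator and denominator both coprime to 5), so x ∈ ℤ_5^×. Compute digits iteratively via a_i = x_i mod 5, x_{i+1} = (x_i − a_i)/5, with x_0 = x:
  x_0 = 7/8;  a_0 = 4;  x_1 = (x_0 − 4)/5 = -5/8
  x_1 = -5/8;  a_1 = 0;  x_2 = (x_1 − 0)/5 = -1/8
  x_2 = -1/8;  a_2 = 3;  x_3 = (x_2 − 3)/5 = -5/8
  x_3 = -5/8;  a_3 = 0;  x_4 = (x_3 − 0)/5 = -1/8
  x_4 = -1/8;  a_4 = 3;  x_5 = (x_4 − 3)/5 = -5/8
Digits: (4, 0, 3, 0, 3).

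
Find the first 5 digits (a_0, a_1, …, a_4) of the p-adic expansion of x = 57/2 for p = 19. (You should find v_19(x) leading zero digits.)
(a_0, …, a_4) = (0, 11, 9, 9, 9)

v_19(57/2) = 1, so a_0 = ... = a_0 = 0. Factor out: x = 19^1 · u with u = 3/2 a unit in ℤ_19. Expand u iteratively via a_{v+i} = u_i mod 19, u_{i+1} = (u_i − a_{v+i})/19:
  u_0 = 3/2;  a_1 = 11;  u_1 = (u_0 − 11)/19 = -1/2
  u_1 = -1/2;  a_2 = 9;  u_2 = (u_1 − 9)/19 = -1/2
  u_2 = -1/2;  a_3 = 9;  u_3 = (u_2 − 9)/19 = -1/2
  u_3 = -1/2;  a_4 = 9;  u_4 = (u_3 − 9)/19 = -1/2
Digits: (0, 11, 9, 9, 9).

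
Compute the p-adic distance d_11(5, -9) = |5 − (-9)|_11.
d_11(5, -9) = 1

Step 1 — x − y = 5 − (-9) = 14. Step 2 — v_11(14) = 0 (factor: 14 = (11^0 · 14); the sign does not affect v_p). Step 3 — |x − y|_11 = 11^{0} = 1.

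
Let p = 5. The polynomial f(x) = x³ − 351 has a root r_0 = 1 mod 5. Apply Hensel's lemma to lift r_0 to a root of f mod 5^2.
r_1 = 1 (mod 25)

Hensel: r_{i+1} = r_i − f(r_i)/f′(r_i) mod 5^{i+2}, where f′(x) = 3x². Iterate:
  r_0 = 1 (mod 5)
  r_1 = 1 (mod 25)
Final: r = 1 with f(r) ≡ 0 mod 5^2.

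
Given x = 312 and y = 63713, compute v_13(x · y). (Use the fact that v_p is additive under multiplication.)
v_13(19878456) = 4

v_p(x) = 1 (factor: 312 = 13^1 · 24); v_p(y) = 3 (factor: 63713 = 13^3 · 29). Additivity: v_p(xy) = v_p(x) + v_p(y) = 1 + 3 = 4. (Direct check: xy = 19878456 = 13^4 · (696).)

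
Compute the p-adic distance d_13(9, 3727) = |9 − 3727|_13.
d_13(9, 3727) = 1/169

Step 1 — x − y = 9 − 3727 = -3718. Step 2 — v_13(-3718) = 2 (factor: -3718 = −(13^2 · 22); the sign does not affect v_p). Step 3 — |x − y|_13 = 13^{-2} = 1/169.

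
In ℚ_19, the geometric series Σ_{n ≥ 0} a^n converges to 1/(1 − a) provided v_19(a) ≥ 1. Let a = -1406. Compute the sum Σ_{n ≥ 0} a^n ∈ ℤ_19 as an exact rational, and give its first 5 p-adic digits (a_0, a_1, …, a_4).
Σ a^n = 1/(1 − a) = 1/1407;  first 5 digits = (1, 2, 0, 11, 2)

v_19(a) = 1 ≥ 1, so the series converges in ℤ_19 to 1/(1 − a) = 1/(1 − (-1406)) = 1/1407. Expand this rational in ℤ_19: compute digits iteratively via d_i = x_i mod 19, x_{i+1} = (x_i − d_i)/19. The first 5 digits are (1, 2, 0, 11, 2).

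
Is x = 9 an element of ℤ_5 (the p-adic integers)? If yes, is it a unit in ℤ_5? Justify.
x ∈ ℤ_5^× (unit); v_5(x) = 0

ℤ_5 = {x ∈ ℚ_5 : v_5(x) ≥ 0} and ℤ_5^× = {x ∈ ℤ_5 : v_5(x) = 0}. Here v_5(9) = v_5(num) − v_5(den) = 0; compare against these criteria.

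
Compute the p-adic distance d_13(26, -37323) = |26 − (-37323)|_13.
d_13(26, -37323) = 1/2197

Step 1 — x − y = 26 − (-37323) = 37349. Step 2 — v_13(37349) = 3 (factor: 37349 = (13^3 · 17); the sign does not affect v_p). Step 3 — |x − y|_13 = 13^{-3} = 1/2197.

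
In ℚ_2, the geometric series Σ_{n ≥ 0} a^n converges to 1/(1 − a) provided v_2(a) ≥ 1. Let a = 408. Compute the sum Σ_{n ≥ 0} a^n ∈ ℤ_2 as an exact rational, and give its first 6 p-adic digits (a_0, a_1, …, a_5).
Σ a^n = 1/(1 − a) = -1/407;  first 6 digits = (1, 0, 0, 1, 1, 0)

v_2(a) = 3 ≥ 1, so the series converges in ℤ_2 to 1/(1 − a) = 1/(1 − 408) = -1/407. Expand this rational in ℤ_2: compute digits iteratively via d_i = x_i mod 2, x_{i+1} = (x_i − d_i)/2. The first 6 digits are (1, 0, 0, 1, 1, 0).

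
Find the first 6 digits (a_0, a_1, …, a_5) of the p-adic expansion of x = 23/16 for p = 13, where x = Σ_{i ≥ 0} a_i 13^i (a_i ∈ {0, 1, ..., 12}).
(a_0, …, a_5) = (12, 0, 4, 7, 10, 0)

v_13(23/16) = 0 (numerator and denominator both coprime to 13), so x ∈ ℤ_13^×. Compute digits iteratively via a_i = x_i mod 13, x_{i+1} = (x_i − a_i)/13, with x_0 = x:
  x_0 = 23/16;  a_0 = 12;  x_1 = (x_0 − 12)/13 = -13/16
  x_1 = -13/16;  a_1 = 0;  x_2 = (x_1 − 0)/13 = -1/16
  x_2 = -1/16;  a_2 = 4;  x_3 = (x_2 − 4)/13 = -5/16
  x_3 = -5/16;  a_3 = 7;  x_4 = (x_3 − 7)/13 = -9/16
  x_4 = -9/16;  a_4 = 10;  x_5 = (x_4 − 10)/13 = -13/16
  x_5 = -13/16;  a_5 = 0;  x_6 = (x_5 − 0)/13 = -1/16
Digits: (12, 0, 4, 7, 10, 0).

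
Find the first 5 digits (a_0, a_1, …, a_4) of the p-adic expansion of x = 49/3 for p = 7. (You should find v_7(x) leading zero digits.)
(a_0, …, a_4) = (0, 0, 5, 4, 4)

v_7(49/3) = 2, so a_0 = ... = a_1 = 0. Factor out: x = 7^2 · u with u = 1/3 a unit in ℤ_7. Expand u iteratively via a_{v+i} = u_i mod 7, u_{i+1} = (u_i − a_{v+i})/7:
  u_0 = 1/3;  a_2 = 5;  u_1 = (u_0 − 5)/7 = -2/3
  u_1 = -2/3;  a_3 = 4;  u_2 = (u_1 − 4)/7 = -2/3
  u_2 = -2/3;  a_4 = 4;  u_3 = (u_2 − 4)/7 = -2/3
Digits: (0, 0, 5, 4, 4).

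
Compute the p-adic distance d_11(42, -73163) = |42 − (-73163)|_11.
d_11(42, -73163) = 1/14641

Step 1 — x − y = 42 − (-73163) = 73205. Step 2 — v_11(73205) = 4 (factor: 73205 = (11^4 · 5); the sign does not affect v_p). Step 3 — |x − y|_11 = 11^{-4} = 1/14641.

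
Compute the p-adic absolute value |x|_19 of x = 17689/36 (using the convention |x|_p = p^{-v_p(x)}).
|17689/36|_19 = 1/361

Step 1 — compute v_19(x) by factoring powers of 19 out of the numerator and denominator: v_19(17689/36) = 2. Step 2 — apply |x|_p = p^{-v_p(x)} = 19^{-2} = 1/361.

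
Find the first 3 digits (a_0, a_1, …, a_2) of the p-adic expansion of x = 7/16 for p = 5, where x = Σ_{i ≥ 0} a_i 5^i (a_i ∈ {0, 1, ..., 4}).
(a_0, …, a_2) = (2, 0, 4)

v_5(7/16) = 0 (numerator and denominator both coprime to 5), so x ∈ ℤ_5^×. Compute digits iteratively via a_i = x_i mod 5, x_{i+1} = (x_i − a_i)/5, with x_0 = x:
  x_0 = 7/16;  a_0 = 2;  x_1 = (x_0 − 2)/5 = -5/16
  x_1 = -5/16;  a_1 = 0;  x_2 = (x_1 − 0)/5 = -1/16
  x_2 = -1/16;  a_2 = 4;  x_3 = (x_2 − 4)/5 = -13/16
Digits: (2, 0, 4).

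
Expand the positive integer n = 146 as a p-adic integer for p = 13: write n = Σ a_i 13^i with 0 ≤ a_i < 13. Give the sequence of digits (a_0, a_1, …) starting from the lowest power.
(a_0, a_1, …) = (3, 11)

Repeated division by 13 gives the digits low-to-high: 146 = 3 + 11·13^1. Digit sequence: (3, 11).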